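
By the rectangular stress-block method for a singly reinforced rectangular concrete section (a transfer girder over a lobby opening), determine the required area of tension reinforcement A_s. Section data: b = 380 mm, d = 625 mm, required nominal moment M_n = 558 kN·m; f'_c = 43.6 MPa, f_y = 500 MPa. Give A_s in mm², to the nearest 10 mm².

A_s ≈ 1890 mm²

With M_n = 0.85 f'_c a b (d − a/2), solve the quadratic for a:
a = d − √(d² − 2M_n/(0.85 f'_c b)) = 625 − √(625² − 2 × 558×10⁶/(0.85 × 43.6 × 380)) = 66.99 mm.
A_s = 0.85 f'_c a b / f_y = 0.85 × 43.6 × 66.99 × 380 / 500 = 1886.8 mm².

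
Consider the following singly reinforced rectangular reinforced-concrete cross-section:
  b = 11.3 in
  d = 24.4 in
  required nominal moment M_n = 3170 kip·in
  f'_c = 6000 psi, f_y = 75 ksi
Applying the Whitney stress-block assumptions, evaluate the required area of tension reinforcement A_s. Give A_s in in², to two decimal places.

A_s ≈ 1.82 in²

From M_n = 0.85 f'_c a b (d − a/2):
a = d − √(d² − 2M_n/(0.85 f'_c b)) = 24.4 − √(24.4² − 2 × 3170/(0.85 × 6 × 11.3)) = 2.369 in.
A_s = 0.85 f'_c a b / f_y = 0.85 × 6 × 2.369 × 11.3 / 75 = 1.820 in².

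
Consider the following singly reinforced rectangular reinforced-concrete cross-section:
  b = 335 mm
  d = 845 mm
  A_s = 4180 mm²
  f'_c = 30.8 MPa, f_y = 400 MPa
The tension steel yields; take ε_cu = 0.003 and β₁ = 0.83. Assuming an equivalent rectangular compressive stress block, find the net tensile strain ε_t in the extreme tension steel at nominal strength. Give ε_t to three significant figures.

a = A_s f_y/(0.85 f'_c b) = 190.64 mm.
β₁ = 0.83, so c = a/β₁ = 190.64/0.83 = 229.69 mm.
From the linear strain diagram with ε_cu = 0.003: ε_t = 0.003 (d − c)/c = 0.003 × (845 − 229.69)/229.69 = 0.00804.
Since ε_t ≥ 0.005, the section is tension-controlled.

ε_t ≈ 0.00804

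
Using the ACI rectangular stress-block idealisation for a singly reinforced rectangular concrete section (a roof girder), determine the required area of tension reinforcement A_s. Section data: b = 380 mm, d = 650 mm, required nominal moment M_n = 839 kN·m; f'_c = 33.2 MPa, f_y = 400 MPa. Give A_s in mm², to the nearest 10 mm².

A_s ≈ 3600 mm²

With M_n = 0.85 f'_c a b (d − a/2), solve the quadratic for a:
a = d − √(d² − 2M_n/(0.85 f'_c b)) = 650 − √(650² − 2 × 839×10⁶/(0.85 × 33.2 × 380)) = 134.23 mm.
A_s = 0.85 f'_c a b / f_y = 0.85 × 33.2 × 134.23 × 380 / 400 = 3598.6 mm².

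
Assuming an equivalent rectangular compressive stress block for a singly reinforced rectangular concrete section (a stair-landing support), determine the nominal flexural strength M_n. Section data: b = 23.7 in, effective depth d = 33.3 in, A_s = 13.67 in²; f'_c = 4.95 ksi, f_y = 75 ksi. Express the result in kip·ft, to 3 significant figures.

T = A_s f_y = 13.67 × 75 = 1025.25 kips.
a = T/(0.85 f'_c b) = 1025.25/(0.85 × 4.95 × 23.7) = 10.282 in.
M_n = T(d − a/2) = 1025.25 × (33.3 − 5.141) = 28870.0 kip·in = 28870.0/12 = 2405.83 kip·ft.

M_n ≈ 2410 kip·ft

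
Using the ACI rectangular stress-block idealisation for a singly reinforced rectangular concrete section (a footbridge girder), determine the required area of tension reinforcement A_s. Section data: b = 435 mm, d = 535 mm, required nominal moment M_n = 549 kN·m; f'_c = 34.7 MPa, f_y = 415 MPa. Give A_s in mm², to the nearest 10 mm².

With M_n = 0.85 f'_c a b (d − a/2), solve the quadratic for a:
a = d − √(d² − 2M_n/(0.85 f'_c b)) = 535 − √(535² − 2 × 549×10⁶/(0.85 × 34.7 × 435)) = 87.06 mm.
A_s = 0.85 f'_c a b / f_y = 0.85 × 34.7 × 87.06 × 435 / 415 = 2691.6 mm².

A_s ≈ 2690 mm²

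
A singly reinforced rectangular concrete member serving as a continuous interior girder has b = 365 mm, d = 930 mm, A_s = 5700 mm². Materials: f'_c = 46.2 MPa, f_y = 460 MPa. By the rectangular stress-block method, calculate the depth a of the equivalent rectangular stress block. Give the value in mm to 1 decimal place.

T = A_s f_y = 5700 × 460 = 2622000 N = 2622 kN.
Setting C = 0.85 f'_c a b equal to T: a = 2622000/(0.85 × 46.2 × 365) = 182.9 mm.

a ≈ 182.9 mm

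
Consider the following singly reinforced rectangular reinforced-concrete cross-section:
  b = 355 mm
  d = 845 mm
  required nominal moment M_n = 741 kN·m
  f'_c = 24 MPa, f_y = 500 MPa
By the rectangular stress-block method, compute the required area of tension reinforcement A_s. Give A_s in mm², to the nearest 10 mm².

With M_n = 0.85 f'_c a b (d − a/2), solve the quadratic for a:
a = d − √(d² − 2M_n/(0.85 f'_c b)) = 845 − √(845² − 2 × 741×10⁶/(0.85 × 24 × 355)) = 131.29 mm.
A_s = 0.85 f'_c a b / f_y = 0.85 × 24 × 131.29 × 355 / 500 = 1901.6 mm².

A_s ≈ 1900 mm²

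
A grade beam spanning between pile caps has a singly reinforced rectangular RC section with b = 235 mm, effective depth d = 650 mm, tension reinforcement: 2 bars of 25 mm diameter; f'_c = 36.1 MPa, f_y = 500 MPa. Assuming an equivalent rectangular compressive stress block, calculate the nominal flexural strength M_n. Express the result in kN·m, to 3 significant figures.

M_n ≈ 302 kN·m

A_s = 2 × 491 = 982 mm².
T = A_s f_y = 982 × 500 = 491000 N = 491 kN.
From C = T: a = T/(0.85 f'_c b) = 491000/(0.85 × 36.1 × 235) = 68.09 mm.
M_n = T(d − a/2) = 491 kN × (650 − 34.045) mm = 302.43 kN·m.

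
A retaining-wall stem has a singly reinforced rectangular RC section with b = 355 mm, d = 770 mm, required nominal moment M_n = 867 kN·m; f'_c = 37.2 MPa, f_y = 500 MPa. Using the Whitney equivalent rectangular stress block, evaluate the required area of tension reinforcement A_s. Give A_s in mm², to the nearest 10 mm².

With M_n = 0.85 f'_c a b (d − a/2), solve the quadratic for a:
a = d − √(d² − 2M_n/(0.85 f'_c b)) = 770 − √(770² − 2 × 867×10⁶/(0.85 × 37.2 × 355)) = 107.86 mm.
A_s = 0.85 f'_c a b / f_y = 0.85 × 37.2 × 107.86 × 355 / 500 = 2421.5 mm².

A_s ≈ 2420 mm²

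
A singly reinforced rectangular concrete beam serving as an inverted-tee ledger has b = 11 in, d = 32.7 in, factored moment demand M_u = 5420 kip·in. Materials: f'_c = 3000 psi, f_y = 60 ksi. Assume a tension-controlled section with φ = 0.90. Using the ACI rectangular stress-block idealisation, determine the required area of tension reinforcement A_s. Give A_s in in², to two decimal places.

A_s ≈ 3.46 in²

M_n = M_u/φ = 5420/0.90 = 6022.22 kip·in.
From M_n = 0.85 f'_c a b (d − a/2):
a = d − √(d² − 2M_n/(0.85 f'_c b)) = 32.7 − √(32.7² − 2 × 6022.22/(0.85 × 3 × 11)) = 7.404 in.
A_s = 0.85 f'_c a b / f_y = 0.85 × 3 × 7.404 × 11 / 60 = 3.461 in².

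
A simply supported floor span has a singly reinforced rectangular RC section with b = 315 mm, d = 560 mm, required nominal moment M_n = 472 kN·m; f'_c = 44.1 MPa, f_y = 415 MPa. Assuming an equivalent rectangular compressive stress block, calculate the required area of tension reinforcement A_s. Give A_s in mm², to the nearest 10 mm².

With M_n = 0.85 f'_c a b (d − a/2), solve the quadratic for a:
a = d − √(d² − 2M_n/(0.85 f'_c b)) = 560 − √(560² − 2 × 472×10⁶/(0.85 × 44.1 × 315)) = 76.62 mm.
A_s = 0.85 f'_c a b / f_y = 0.85 × 44.1 × 76.62 × 315 / 415 = 2180.0 mm².

A_s ≈ 2180 mm²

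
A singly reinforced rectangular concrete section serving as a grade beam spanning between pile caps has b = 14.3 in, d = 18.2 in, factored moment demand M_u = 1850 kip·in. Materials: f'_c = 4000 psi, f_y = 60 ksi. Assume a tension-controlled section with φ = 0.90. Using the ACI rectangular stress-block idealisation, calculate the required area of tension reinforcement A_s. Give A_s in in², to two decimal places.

A_s ≈ 2.02 in²

M_n = M_u/φ = 1850/0.90 = 2055.56 kip·in.
From M_n = 0.85 f'_c a b (d − a/2):
a = d − √(d² − 2M_n/(0.85 f'_c b)) = 18.2 − √(18.2² − 2 × 2055.56/(0.85 × 4 × 14.3)) = 2.494 in.
A_s = 0.85 f'_c a b / f_y = 0.85 × 4 × 2.494 × 14.3 / 60 = 2.021 in².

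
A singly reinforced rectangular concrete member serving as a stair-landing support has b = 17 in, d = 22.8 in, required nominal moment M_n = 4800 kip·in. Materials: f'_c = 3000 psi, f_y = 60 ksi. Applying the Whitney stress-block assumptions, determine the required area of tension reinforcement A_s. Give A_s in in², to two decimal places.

A_s ≈ 3.99 in²

From M_n = 0.85 f'_c a b (d − a/2):
a = d − √(d² − 2M_n/(0.85 f'_c b)) = 22.8 − √(22.8² − 2 × 4800/(0.85 × 3 × 17)) = 5.526 in.
A_s = 0.85 f'_c a b / f_y = 0.85 × 3 × 5.526 × 17 / 60 = 3.993 in².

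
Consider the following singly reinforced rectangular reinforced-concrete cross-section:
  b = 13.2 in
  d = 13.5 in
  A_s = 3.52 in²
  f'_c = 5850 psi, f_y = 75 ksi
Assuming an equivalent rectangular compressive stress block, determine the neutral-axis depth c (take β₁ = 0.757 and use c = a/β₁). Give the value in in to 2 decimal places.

T = A_s f_y = 3.52 × 75 = 264 kips.
a = T/(0.85 f'_c b) = 264/(0.85 × 5.85 × 13.2) = 4.0221 in.
With β₁ = 0.757, c = a/β₁ = 4.0221/0.757 = 5.31 in.

c ≈ 5.31 in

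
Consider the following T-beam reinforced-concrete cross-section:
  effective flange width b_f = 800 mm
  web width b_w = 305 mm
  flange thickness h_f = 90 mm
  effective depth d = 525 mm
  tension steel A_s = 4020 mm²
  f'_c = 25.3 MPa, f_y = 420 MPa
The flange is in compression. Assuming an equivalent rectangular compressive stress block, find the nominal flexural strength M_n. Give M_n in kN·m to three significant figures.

Tension: T = A_s f_y = 4020 × 420 = 1688400 N.
Try a within the flange: a = T/(0.85 f'_c b_f) = 1688400/(0.85 × 25.3 × 800) = 98.14 mm.
a = 98.14 > h_f = 90 mm: the block extends into the web. Split into flange-overhang and web parts.
C_f = 0.85 f'_c (b_f − b_w) h_f = 0.85 × 25.3 × (800 − 305) × 90 = 958048 N.
Remaining web compression depth: a_w = (T − C_f)/(0.85 f'_c b_w) = (1688400 − 958048)/(0.85 × 25.3 × 305) = 111.35 mm.
M_n = C_f(d − h_f/2) + (T − C_f)(d − a_w/2) = 958048 × (525 − 45) + 730352 × (525 − 55.675) = 459.86 + 342.77 = 802.63 × 10⁶ N·mm.
M_n = 802.63 kN·m.

M_n ≈ 803 kN·m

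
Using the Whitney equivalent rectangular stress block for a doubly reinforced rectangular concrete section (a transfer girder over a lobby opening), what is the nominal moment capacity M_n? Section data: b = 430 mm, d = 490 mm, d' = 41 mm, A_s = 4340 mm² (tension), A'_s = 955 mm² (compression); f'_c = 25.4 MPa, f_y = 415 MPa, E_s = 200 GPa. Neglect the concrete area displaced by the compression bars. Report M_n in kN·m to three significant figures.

Assume both tension and compression steel yield.
Net tension couple steel: A_s − A'_s = 3385 mm².
a = (A_s − A'_s) f_y / (0.85 f'_c b) = 1404775/(0.85 × 25.4 × 430) = 151.32 mm.
c = a/β₁ = 151.32/0.85 = 178.02 mm; ε'_s = 0.003(c − d')/c = 0.0023 ≥ f_y/E_s = 0.0021, so compression steel does yield.
M_n = (A_s − A'_s) f_y (d − a/2) + A'_s f_y (d − d') = [1404775 × (490 − 75.66) + 396325 × (490 − 41)] × 10⁻⁶ = 582.05 + 177.95 = 760.00 kN·m.

M_n ≈ 760 kN·m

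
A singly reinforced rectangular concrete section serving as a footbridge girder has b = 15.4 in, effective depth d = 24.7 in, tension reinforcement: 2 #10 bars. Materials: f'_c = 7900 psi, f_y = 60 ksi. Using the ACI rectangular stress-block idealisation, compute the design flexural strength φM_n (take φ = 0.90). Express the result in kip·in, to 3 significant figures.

A_s = 2 × 1.27 = 2.54 in².
T = A_s f_y = 2.54 × 60 = 152.4 kips.
a = T/(0.85 f'_c b) = 152.4/(0.85 × 7.9 × 15.4) = 1.474 in.
M_n = T(d − a/2) = 152.4 × (24.7 − 0.737) = 3652.0 kip·in.
φM_n = 0.90 × 3652.0 = 3286.8 kip·in.

φM_n ≈ 3290 kip·in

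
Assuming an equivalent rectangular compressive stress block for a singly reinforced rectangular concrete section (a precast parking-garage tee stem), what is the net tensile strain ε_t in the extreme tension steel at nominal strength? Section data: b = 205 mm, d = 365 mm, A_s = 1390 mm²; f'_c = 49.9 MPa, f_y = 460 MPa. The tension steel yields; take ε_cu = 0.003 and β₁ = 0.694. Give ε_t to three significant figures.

a = A_s f_y/(0.85 f'_c b) = 73.54 mm.
β₁ = 0.694, so c = a/β₁ = 73.54/0.694 = 105.97 mm.
From the linear strain diagram with ε_cu = 0.003: ε_t = 0.003 (d − c)/c = 0.003 × (365 − 105.97)/105.97 = 0.00733.
Since ε_t ≥ 0.005, the section is tension-controlled.

ε_t ≈ 0.00733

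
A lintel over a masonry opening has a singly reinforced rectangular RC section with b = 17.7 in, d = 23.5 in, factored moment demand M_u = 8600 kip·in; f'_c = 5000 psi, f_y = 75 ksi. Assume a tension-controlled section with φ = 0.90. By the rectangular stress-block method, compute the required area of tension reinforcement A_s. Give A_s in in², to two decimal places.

A_s ≈ 6.25 in²

M_n = M_u/φ = 8600/0.90 = 9555.56 kip·in.
From M_n = 0.85 f'_c a b (d − a/2):
a = d − √(d² − 2M_n/(0.85 f'_c b)) = 23.5 − √(23.5² − 2 × 9555.56/(0.85 × 5 × 17.7)) = 6.232 in.
A_s = 0.85 f'_c a b / f_y = 0.85 × 5 × 6.232 × 17.7 / 75 = 6.251 in².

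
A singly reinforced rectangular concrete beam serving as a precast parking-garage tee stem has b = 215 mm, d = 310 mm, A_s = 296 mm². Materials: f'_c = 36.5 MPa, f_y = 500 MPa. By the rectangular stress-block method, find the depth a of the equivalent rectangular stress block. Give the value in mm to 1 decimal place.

T = A_s f_y = 296 × 500 = 148000 N = 148 kN.
Setting C = 0.85 f'_c a b equal to T: a = 148000/(0.85 × 36.5 × 215) = 22.2 mm.

a ≈ 22.2 mm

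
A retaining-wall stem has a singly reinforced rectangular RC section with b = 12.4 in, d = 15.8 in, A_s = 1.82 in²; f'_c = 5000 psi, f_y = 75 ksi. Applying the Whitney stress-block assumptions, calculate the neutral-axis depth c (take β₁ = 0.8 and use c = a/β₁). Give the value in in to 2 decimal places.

c ≈ 3.24 in

T = A_s f_y = 1.82 × 75 = 136.5 kips.
a = T/(0.85 f'_c b) = 136.5/(0.85 × 5 × 12.4) = 2.5901 in.
With β₁ = 0.8, c = a/β₁ = 2.5901/0.8 = 3.24 in.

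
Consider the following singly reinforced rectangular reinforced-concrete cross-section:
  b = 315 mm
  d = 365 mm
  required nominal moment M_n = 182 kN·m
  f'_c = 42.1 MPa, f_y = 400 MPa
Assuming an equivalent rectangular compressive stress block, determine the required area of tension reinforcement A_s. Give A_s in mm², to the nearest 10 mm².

With M_n = 0.85 f'_c a b (d − a/2), solve the quadratic for a:
a = d − √(d² − 2M_n/(0.85 f'_c b)) = 365 − √(365² − 2 × 182×10⁶/(0.85 × 42.1 × 315)) = 47.30 mm.
A_s = 0.85 f'_c a b / f_y = 0.85 × 42.1 × 47.30 × 315 / 400 = 1332.9 mm².

A_s ≈ 1330 mm²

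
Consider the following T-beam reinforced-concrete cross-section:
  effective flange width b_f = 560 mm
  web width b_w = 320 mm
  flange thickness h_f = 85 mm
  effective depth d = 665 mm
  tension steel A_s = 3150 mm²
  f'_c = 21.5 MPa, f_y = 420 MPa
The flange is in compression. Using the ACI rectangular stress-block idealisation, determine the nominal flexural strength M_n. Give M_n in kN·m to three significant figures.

M_n ≈ 787 kN·m

Tension: T = A_s f_y = 3150 × 420 = 1323000 N.
Try a within the flange: a = T/(0.85 f'_c b_f) = 1323000/(0.85 × 21.5 × 560) = 129.27 mm.
a = 129.27 > h_f = 85 mm: the block extends into the web. Split into flange-overhang and web parts.
C_f = 0.85 f'_c (b_f − b_w) h_f = 0.85 × 21.5 × (560 − 320) × 85 = 372810 N.
Remaining web compression depth: a_w = (T − C_f)/(0.85 f'_c b_w) = (1323000 − 372810)/(0.85 × 21.5 × 320) = 162.48 mm.
M_n = C_f(d − h_f/2) + (T − C_f)(d − a_w/2) = 372810 × (665 − 42.5) + 950190 × (665 − 81.24) = 232.07 + 554.68 = 786.75 × 10⁶ N·mm.
M_n = 786.75 kN·m.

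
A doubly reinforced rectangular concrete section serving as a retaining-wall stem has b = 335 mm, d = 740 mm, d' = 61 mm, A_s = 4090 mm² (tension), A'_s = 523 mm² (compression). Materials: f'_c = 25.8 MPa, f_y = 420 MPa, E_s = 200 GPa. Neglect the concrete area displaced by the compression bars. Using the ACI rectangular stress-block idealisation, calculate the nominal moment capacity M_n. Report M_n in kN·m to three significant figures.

M_n ≈ 1110 kN·m

Assume both tension and compression steel yield.
Net tension couple steel: A_s − A'_s = 3567 mm².
a = (A_s − A'_s) f_y / (0.85 f'_c b) = 1498140/(0.85 × 25.8 × 335) = 203.92 mm.
c = a/β₁ = 203.92/0.85 = 239.91 mm; ε'_s = 0.003(c − d')/c = 0.0022 ≥ f_y/E_s = 0.0021, so compression steel does yield.
M_n = (A_s − A'_s) f_y (d − a/2) + A'_s f_y (d − d') = [1498140 × (740 − 101.96) + 219660 × (740 − 61)] × 10⁻⁶ = 955.87 + 149.15 = 1105.02 kN·m.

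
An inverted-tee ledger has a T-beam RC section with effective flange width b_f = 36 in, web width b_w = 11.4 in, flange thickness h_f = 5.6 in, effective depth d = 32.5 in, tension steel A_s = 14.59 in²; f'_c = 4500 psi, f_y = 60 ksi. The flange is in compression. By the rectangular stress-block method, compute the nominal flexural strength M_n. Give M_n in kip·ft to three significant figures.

M_n ≈ 2130 kip·ft

Tension: T = A_s f_y = 14.59 × 60 = 875.4 kips.
Try a within the flange: a = T/(0.85 f'_c b_f) = 875.4/(0.85 × 4.5 × 36) = 6.357 in.
a = 6.357 > h_f = 5.6 in: the block extends into the web. Split into flange-overhang and web parts.
C_f = 0.85 f'_c (b_f − b_w) h_f = 0.85 × 4.5 × (36 − 11.4) × 5.6 = 526.9 kips.
Remaining web compression depth: a_w = (T − C_f)/(0.85 f'_c b_w) = (875.4 − 526.9)/(0.85 × 4.5 × 11.4) = 7.992 in.
M_n = C_f(d − h_f/2) + (T − C_f)(d − a_w/2) = 526.9 × (32.5 − 2.8) + 348.5 × (32.5 − 3.996) = 15648.9 + 9933.6 = 25582.5 kip·in.
M_n = 25582.5/12 = 2131.88 kip·ft.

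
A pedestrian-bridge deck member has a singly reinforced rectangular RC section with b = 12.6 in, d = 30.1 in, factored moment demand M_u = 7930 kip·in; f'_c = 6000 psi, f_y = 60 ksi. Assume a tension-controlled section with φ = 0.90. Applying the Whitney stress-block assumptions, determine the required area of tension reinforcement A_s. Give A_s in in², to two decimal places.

A_s ≈ 5.32 in²

M_n = M_u/φ = 7930/0.90 = 8811.11 kip·in.
From M_n = 0.85 f'_c a b (d − a/2):
a = d − √(d² − 2M_n/(0.85 f'_c b)) = 30.1 − √(30.1² − 2 × 8811.11/(0.85 × 6 × 12.6)) = 4.965 in.
A_s = 0.85 f'_c a b / f_y = 0.85 × 6 × 4.965 × 12.6 / 60 = 5.318 in².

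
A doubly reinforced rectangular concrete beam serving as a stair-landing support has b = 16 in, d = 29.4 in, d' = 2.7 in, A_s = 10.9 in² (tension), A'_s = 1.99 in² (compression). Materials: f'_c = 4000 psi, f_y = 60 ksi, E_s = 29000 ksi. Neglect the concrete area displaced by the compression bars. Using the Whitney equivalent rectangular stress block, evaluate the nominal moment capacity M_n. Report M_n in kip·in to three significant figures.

M_n ≈ 16300 kip·in

Assume both steels yield.
a = (A_s − A'_s) f_y/(0.85 f'_c b) = (10.9 − 1.99) × 60/(0.85 × 4 × 16) = 9.827 in.
c = a/β₁ = 9.827/0.85 = 11.561 in; ε'_s = 0.003(c − d')/c = 0.0023 ≥ ε_y = 0.0021, so the compression steel yields.
M_n = (A_s − A'_s) f_y (d − a/2) + A'_s f_y (d − d') = 534.6 × (29.4 − 4.9135) + 119.4 × (29.4 − 2.7) = 13090.5 + 3188.0 = 16278.5 kip·in.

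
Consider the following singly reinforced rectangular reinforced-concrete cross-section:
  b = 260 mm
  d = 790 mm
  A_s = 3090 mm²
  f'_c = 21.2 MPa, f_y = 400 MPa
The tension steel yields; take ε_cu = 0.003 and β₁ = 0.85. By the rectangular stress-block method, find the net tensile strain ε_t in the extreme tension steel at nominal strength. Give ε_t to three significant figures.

a = A_s f_y/(0.85 f'_c b) = 263.81 mm.
β₁ = 0.85, so c = a/β₁ = 263.81/0.85 = 310.36 mm.
From the linear strain diagram with ε_cu = 0.003: ε_t = 0.003 (d − c)/c = 0.003 × (790 − 310.36)/310.36 = 0.00464.
ε_t is between 0.004 and 0.005 — transition zone.

ε_t ≈ 0.00464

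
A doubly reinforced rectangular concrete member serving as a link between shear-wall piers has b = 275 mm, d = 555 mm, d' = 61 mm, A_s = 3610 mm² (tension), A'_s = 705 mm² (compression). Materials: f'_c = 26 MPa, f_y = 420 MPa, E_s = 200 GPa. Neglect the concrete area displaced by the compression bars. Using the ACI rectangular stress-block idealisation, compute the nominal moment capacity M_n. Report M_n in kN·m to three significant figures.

Assume both tension and compression steel yield.
Net tension couple steel: A_s − A'_s = 2905 mm².
a = (A_s − A'_s) f_y / (0.85 f'_c b) = 1220100/(0.85 × 26 × 275) = 200.76 mm.
c = a/β₁ = 200.76/0.85 = 236.19 mm; ε'_s = 0.003(c − d')/c = 0.0022 ≥ f_y/E_s = 0.0021, so compression steel does yield.
M_n = (A_s − A'_s) f_y (d − a/2) + A'_s f_y (d − d') = [1220100 × (555 − 100.38) + 296100 × (555 − 61)] × 10⁻⁶ = 554.68 + 146.27 = 700.95 kN·m.

M_n ≈ 701 kN·m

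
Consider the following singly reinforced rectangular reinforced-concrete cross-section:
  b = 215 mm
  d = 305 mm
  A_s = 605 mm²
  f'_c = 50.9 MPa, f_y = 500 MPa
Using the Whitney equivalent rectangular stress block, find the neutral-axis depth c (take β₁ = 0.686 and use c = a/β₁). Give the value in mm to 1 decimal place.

c ≈ 47.4 mm

T = A_s f_y = 605 × 500 = 302500 N = 302.5 kN.
Setting C = 0.85 f'_c a b equal to T: a = 302500/(0.85 × 50.9 × 215) = 32.520 mm.
With β₁ = 0.686, c = a/β₁ = 32.520/0.686 = 47.4 mm.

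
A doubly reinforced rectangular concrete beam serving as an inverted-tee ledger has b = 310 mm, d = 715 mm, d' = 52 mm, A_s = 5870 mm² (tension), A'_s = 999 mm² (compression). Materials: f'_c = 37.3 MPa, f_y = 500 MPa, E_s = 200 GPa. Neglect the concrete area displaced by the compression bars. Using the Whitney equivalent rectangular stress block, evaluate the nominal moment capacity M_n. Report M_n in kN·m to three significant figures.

Assume both tension and compression steel yield.
Net tension couple steel: A_s − A'_s = 4871 mm².
a = (A_s − A'_s) f_y / (0.85 f'_c b) = 2435500/(0.85 × 37.3 × 310) = 247.80 mm.
c = a/β₁ = 247.80/0.784 = 316.07 mm; ε'_s = 0.003(c − d')/c = 0.0025 ≥ f_y/E_s = 0.0025, so compression steel does yield.
M_n = (A_s − A'_s) f_y (d − a/2) + A'_s f_y (d − d') = [2435500 × (715 − 123.9) + 499500 × (715 − 52)] × 10⁻⁶ = 1439.62 + 331.17 = 1770.79 kN·m.

M_n ≈ 1770 kN·m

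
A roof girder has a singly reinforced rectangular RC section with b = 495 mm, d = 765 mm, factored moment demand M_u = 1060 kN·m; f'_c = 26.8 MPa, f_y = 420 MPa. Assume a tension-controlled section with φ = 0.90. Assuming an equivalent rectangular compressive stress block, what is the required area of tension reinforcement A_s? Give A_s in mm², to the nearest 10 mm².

A_s ≈ 4070 mm²

M_n = M_u/φ = 1060/0.90 = 1177.78 kN·m.
With M_n = 0.85 f'_c a b (d − a/2), solve the quadratic for a:
a = d − √(d² − 2M_n/(0.85 f'_c b)) = 765 − √(765² − 2 × 1177.78×10⁶/(0.85 × 26.8 × 495)) = 151.55 mm.
A_s = 0.85 f'_c a b / f_y = 0.85 × 26.8 × 151.55 × 495 / 420 = 4068.8 mm².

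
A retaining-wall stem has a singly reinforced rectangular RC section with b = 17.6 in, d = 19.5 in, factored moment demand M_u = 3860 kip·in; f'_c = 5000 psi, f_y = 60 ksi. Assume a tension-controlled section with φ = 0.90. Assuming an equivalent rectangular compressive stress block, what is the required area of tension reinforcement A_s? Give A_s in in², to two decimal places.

M_n = M_u/φ = 3860/0.90 = 4288.89 kip·in.
From M_n = 0.85 f'_c a b (d − a/2):
a = d − √(d² − 2M_n/(0.85 f'_c b)) = 19.5 − √(19.5² − 2 × 4288.89/(0.85 × 5 × 17.6)) = 3.204 in.
A_s = 0.85 f'_c a b / f_y = 0.85 × 5 × 3.204 × 17.6 / 60 = 3.994 in².

A_s ≈ 3.99 in²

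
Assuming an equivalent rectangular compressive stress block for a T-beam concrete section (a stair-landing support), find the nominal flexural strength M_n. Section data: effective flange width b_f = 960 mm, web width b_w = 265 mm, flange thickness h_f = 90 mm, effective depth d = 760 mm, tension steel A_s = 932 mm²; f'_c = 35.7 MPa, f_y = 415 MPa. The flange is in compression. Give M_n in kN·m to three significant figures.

Tension: T = A_s f_y = 932 × 415 = 386780 N.
Try a within the flange: a = T/(0.85 f'_c b_f) = 386780/(0.85 × 35.7 × 960) = 13.28 mm.
Since a = 13.28 ≤ h_f = 90 mm, the stress block lies entirely in the flange; analyse as a rectangular beam of width b_f.
M_n = T(d − a/2) = 386780 × (760 − 6.64) = 291.38 × 10⁶ N·mm.
M_n = 291.38 kN·m.

M_n ≈ 291 kN·m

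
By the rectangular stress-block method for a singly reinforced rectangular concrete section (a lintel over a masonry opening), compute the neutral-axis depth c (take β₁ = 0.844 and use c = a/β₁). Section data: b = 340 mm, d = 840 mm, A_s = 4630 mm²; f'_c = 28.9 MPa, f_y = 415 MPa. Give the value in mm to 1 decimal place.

T = A_s f_y = 4630 × 415 = 1921450 N = 1921.45 kN.
Setting C = 0.85 f'_c a b equal to T: a = 1921450/(0.85 × 28.9 × 340) = 230.056 mm.
With β₁ = 0.844, c = a/β₁ = 230.056/0.844 = 272.6 mm.

c ≈ 272.6 mm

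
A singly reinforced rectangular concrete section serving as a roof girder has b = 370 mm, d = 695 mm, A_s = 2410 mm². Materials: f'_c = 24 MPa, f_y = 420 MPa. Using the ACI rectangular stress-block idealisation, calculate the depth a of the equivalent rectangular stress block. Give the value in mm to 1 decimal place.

a ≈ 134.1 mm

T = A_s f_y = 2410 × 420 = 1012200 N = 1012.2 kN.
Setting C = 0.85 f'_c a b equal to T: a = 1012200/(0.85 × 24 × 370) = 134.1 mm.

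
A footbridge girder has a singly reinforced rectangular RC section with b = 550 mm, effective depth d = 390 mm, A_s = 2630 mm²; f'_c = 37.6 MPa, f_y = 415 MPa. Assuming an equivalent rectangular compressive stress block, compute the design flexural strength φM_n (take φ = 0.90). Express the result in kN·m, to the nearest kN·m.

φM_n ≈ 353 kN·m

T = A_s f_y = 2630 × 415 = 1091450 N = 1091.45 kN.
From C = T: a = T/(0.85 f'_c b) = 1091450/(0.85 × 37.6 × 550) = 62.09 mm.
M_n = T(d − a/2) = 1091.45 kN × (390 − 31.045) mm = 391.78 kN·m.
φM_n = 0.90 × 391.78 = 352.60 kN·m.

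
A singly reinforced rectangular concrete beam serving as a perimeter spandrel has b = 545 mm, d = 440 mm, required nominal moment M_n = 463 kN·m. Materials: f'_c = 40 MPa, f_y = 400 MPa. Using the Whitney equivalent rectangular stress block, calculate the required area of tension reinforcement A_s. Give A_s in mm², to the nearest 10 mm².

A_s ≈ 2830 mm²

With M_n = 0.85 f'_c a b (d − a/2), solve the quadratic for a:
a = d − √(d² − 2M_n/(0.85 f'_c b)) = 440 − √(440² − 2 × 463×10⁶/(0.85 × 40 × 545)) = 61.02 mm.
A_s = 0.85 f'_c a b / f_y = 0.85 × 40 × 61.02 × 545 / 400 = 2826.8 mm².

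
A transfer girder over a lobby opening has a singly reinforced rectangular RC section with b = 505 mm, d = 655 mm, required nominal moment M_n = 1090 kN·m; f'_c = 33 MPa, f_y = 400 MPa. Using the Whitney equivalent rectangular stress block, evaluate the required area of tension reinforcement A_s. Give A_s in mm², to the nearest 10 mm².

A_s ≈ 4620 mm²

With M_n = 0.85 f'_c a b (d − a/2), solve the quadratic for a:
a = d − √(d² − 2M_n/(0.85 f'_c b)) = 655 − √(655² − 2 × 1090×10⁶/(0.85 × 33 × 505)) = 130.47 mm.
A_s = 0.85 f'_c a b / f_y = 0.85 × 33 × 130.47 × 505 / 400 = 4620.4 mm².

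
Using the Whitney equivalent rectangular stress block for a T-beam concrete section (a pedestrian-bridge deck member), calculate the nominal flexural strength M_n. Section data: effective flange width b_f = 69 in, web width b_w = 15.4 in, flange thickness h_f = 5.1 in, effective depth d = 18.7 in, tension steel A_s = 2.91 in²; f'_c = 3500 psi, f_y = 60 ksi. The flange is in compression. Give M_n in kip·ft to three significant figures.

Tension: T = A_s f_y = 2.91 × 60 = 174.6 kips.
Try a within the flange: a = T/(0.85 f'_c b_f) = 174.6/(0.85 × 3.5 × 69) = 0.851 in.
Since a = 0.851 ≤ h_f = 5.1 in, the stress block lies entirely in the flange; analyse as a rectangular beam of width b_f.
M_n = T(d − a/2) = 174.6 × (18.7 − 0.4255) = 3190.7 kip·in.
M_n = 3190.7/12 = 265.89 kip·ft.

M_n ≈ 266 kip·ft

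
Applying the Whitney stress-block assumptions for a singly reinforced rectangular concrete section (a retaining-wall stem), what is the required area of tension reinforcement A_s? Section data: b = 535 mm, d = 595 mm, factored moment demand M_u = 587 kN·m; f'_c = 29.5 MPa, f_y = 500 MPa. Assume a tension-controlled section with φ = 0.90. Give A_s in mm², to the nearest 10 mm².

M_n = M_u/φ = 587/0.90 = 652.222 kN·m.
With M_n = 0.85 f'_c a b (d − a/2), solve the quadratic for a:
a = d − √(d² − 2M_n/(0.85 f'_c b)) = 595 − √(595² − 2 × 652.222×10⁶/(0.85 × 29.5 × 535)) = 88.26 mm.
A_s = 0.85 f'_c a b / f_y = 0.85 × 29.5 × 88.26 × 535 / 500 = 2368.0 mm².

A_s ≈ 2370 mm²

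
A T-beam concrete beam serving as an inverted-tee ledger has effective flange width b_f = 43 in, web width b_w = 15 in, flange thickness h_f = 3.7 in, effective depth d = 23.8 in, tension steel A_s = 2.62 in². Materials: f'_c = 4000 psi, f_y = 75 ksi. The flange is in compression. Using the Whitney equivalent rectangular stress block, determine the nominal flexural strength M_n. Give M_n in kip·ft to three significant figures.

M_n ≈ 379 kip·ft

Tension: T = A_s f_y = 2.62 × 75 = 196.5 kips.
Try a within the flange: a = T/(0.85 f'_c b_f) = 196.5/(0.85 × 4 × 43) = 1.344 in.
Since a = 1.344 ≤ h_f = 3.7 in, the stress block lies entirely in the flange; analyse as a rectangular beam of width b_f.
M_n = T(d − a/2) = 196.5 × (23.8 − 0.672) = 4544.7 kip·in.
M_n = 4544.7/12 = 378.73 kip·ft.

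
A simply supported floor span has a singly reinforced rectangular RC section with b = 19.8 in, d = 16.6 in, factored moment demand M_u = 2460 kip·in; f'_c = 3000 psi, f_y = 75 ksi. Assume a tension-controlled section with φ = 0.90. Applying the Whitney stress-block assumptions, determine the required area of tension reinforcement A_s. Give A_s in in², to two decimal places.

M_n = M_u/φ = 2460/0.90 = 2733.33 kip·in.
From M_n = 0.85 f'_c a b (d − a/2):
a = d − √(d² − 2M_n/(0.85 f'_c b)) = 16.6 − √(16.6² − 2 × 2733.33/(0.85 × 3 × 19.8)) = 3.666 in.
A_s = 0.85 f'_c a b / f_y = 0.85 × 3 × 3.666 × 19.8 / 75 = 2.468 in².

A_s ≈ 2.47 in²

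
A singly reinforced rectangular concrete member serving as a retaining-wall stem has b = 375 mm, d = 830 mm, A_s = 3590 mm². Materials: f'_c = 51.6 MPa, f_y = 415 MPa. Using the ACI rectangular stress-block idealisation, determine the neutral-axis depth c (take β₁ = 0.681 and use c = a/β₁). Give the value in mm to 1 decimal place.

T = A_s f_y = 3590 × 415 = 1489850 N = 1489.85 kN.
Setting C = 0.85 f'_c a b equal to T: a = 1489850/(0.85 × 51.6 × 375) = 90.582 mm.
With β₁ = 0.681, c = a/β₁ = 90.582/0.681 = 133.0 mm.

c ≈ 133.0 mm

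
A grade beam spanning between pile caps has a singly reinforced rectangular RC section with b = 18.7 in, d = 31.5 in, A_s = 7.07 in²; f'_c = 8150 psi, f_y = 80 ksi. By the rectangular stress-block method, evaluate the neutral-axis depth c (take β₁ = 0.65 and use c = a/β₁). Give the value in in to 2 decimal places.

T = A_s f_y = 7.07 × 80 = 565.6 kips.
a = T/(0.85 f'_c b) = 565.6/(0.85 × 8.15 × 18.7) = 4.3661 in.
With β₁ = 0.65, c = a/β₁ = 4.3661/0.65 = 6.72 in.

c ≈ 6.72 in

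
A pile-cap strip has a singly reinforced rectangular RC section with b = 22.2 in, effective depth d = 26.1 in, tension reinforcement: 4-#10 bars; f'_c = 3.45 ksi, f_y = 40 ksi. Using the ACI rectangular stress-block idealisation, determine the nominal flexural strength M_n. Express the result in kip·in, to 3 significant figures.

A_s = 4 × 1.27 = 5.08 in².
T = A_s f_y = 5.08 × 40 = 203.2 kips.
a = T/(0.85 f'_c b) = 203.2/(0.85 × 3.45 × 22.2) = 3.121 in.
M_n = T(d − a/2) = 203.2 × (26.1 − 1.5605) = 4986.4 kip·in.

M_n ≈ 4990 kip·in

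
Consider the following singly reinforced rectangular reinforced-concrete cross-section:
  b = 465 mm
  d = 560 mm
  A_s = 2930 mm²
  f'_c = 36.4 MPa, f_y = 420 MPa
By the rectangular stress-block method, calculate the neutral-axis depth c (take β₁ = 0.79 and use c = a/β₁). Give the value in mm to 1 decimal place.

T = A_s f_y = 2930 × 420 = 1230600 N = 1230.6 kN.
Setting C = 0.85 f'_c a b equal to T: a = 1230600/(0.85 × 36.4 × 465) = 85.535 mm.
With β₁ = 0.79, c = a/β₁ = 85.535/0.79 = 108.3 mm.

c ≈ 108.3 mm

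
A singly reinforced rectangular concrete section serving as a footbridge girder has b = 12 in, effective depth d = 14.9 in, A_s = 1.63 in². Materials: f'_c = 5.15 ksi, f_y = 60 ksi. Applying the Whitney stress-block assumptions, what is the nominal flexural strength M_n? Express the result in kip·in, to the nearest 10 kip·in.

M_n ≈ 1370 kip·in

T = A_s f_y = 1.63 × 60 = 97.8 kips.
a = T/(0.85 f'_c b) = 97.8/(0.85 × 5.15 × 12) = 1.862 in.
M_n = T(d − a/2) = 97.8 × (14.9 − 0.931) = 1366.2 kip·in.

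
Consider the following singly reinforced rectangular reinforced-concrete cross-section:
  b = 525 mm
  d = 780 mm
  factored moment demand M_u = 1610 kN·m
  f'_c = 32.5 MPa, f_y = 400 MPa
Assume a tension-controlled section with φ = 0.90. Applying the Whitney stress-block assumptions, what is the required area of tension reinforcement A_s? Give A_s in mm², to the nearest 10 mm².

M_n = M_u/φ = 1610/0.90 = 1788.89 kN·m.
With M_n = 0.85 f'_c a b (d − a/2), solve the quadratic for a:
a = d − √(d² − 2M_n/(0.85 f'_c b)) = 780 − √(780² − 2 × 1788.89×10⁶/(0.85 × 32.5 × 525)) = 178.58 mm.
A_s = 0.85 f'_c a b / f_y = 0.85 × 32.5 × 178.58 × 525 / 400 = 6474.9 mm².

A_s ≈ 6470 mm²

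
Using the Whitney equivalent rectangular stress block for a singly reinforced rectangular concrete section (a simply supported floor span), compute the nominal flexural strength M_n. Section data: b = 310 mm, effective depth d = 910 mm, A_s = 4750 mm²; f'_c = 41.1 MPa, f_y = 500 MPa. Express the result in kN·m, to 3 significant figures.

T = A_s f_y = 4750 × 500 = 2375000 N = 2375 kN.
From C = T: a = T/(0.85 f'_c b) = 2375000/(0.85 × 41.1 × 310) = 219.30 mm.
M_n = T(d − a/2) = 2375 kN × (910 − 109.65) mm = 1900.83 kN·m.

M_n ≈ 1900 kN·m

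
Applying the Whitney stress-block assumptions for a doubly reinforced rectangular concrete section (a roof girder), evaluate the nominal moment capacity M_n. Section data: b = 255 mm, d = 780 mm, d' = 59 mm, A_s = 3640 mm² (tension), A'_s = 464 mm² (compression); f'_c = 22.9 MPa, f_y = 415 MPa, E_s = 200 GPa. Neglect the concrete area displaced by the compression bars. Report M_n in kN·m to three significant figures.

M_n ≈ 992 kN·m

Assume both tension and compression steel yield.
Net tension couple steel: A_s − A'_s = 3176 mm².
a = (A_s − A'_s) f_y / (0.85 f'_c b) = 1318040/(0.85 × 22.9 × 255) = 265.54 mm.
c = a/β₁ = 265.54/0.85 = 312.40 mm; ε'_s = 0.003(c − d')/c = 0.0024 ≥ f_y/E_s = 0.0021, so compression steel does yield.
M_n = (A_s − A'_s) f_y (d − a/2) + A'_s f_y (d − d') = [1318040 × (780 − 132.77) + 192560 × (780 − 59)] × 10⁻⁶ = 853.08 + 138.84 = 991.92 kN·m.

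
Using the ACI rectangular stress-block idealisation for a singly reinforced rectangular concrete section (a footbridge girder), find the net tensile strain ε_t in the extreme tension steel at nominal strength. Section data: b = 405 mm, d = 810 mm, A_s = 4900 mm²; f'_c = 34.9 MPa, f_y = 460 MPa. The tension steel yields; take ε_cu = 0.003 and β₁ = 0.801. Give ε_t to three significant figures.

a = A_s f_y/(0.85 f'_c b) = 187.61 mm.
β₁ = 0.801, so c = a/β₁ = 187.61/0.801 = 234.22 mm.
From the linear strain diagram with ε_cu = 0.003: ε_t = 0.003 (d − c)/c = 0.003 × (810 − 234.22)/234.22 = 0.00737.
Since ε_t ≥ 0.005, the section is tension-controlled.

ε_t ≈ 0.00737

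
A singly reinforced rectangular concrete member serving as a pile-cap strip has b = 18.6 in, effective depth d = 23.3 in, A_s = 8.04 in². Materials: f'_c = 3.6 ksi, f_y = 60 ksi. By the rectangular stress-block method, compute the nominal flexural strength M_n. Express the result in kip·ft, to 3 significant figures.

M_n ≈ 766 kip·ft

T = A_s f_y = 8.04 × 60 = 482.4 kips.
a = T/(0.85 f'_c b) = 482.4/(0.85 × 3.6 × 18.6) = 8.476 in.
M_n = T(d − a/2) = 482.4 × (23.3 − 4.238) = 9195.5 kip·in = 9195.5/12 = 766.29 kip·ft.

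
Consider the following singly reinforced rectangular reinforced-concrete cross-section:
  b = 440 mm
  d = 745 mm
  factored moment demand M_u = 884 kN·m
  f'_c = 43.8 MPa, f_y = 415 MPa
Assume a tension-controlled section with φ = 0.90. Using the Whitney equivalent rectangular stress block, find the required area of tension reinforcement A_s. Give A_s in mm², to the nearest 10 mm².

M_n = M_u/φ = 884/0.90 = 982.222 kN·m.
With M_n = 0.85 f'_c a b (d − a/2), solve the quadratic for a:
a = d − √(d² − 2M_n/(0.85 f'_c b)) = 745 − √(745² − 2 × 982.222×10⁶/(0.85 × 43.8 × 440)) = 85.38 mm.
A_s = 0.85 f'_c a b / f_y = 0.85 × 43.8 × 85.38 × 440 / 415 = 3370.2 mm².

A_s ≈ 3370 mm²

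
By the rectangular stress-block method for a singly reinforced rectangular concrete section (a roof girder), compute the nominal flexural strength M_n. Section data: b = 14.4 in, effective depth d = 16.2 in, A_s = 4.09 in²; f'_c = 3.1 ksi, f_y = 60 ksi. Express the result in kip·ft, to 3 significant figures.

M_n ≈ 265 kip·ft

T = A_s f_y = 4.09 × 60 = 245.4 kips.
a = T/(0.85 f'_c b) = 245.4/(0.85 × 3.1 × 14.4) = 6.467 in.
M_n = T(d − a/2) = 245.4 × (16.2 − 3.2335) = 3182.0 kip·in = 3182.0/12 = 265.17 kip·ft.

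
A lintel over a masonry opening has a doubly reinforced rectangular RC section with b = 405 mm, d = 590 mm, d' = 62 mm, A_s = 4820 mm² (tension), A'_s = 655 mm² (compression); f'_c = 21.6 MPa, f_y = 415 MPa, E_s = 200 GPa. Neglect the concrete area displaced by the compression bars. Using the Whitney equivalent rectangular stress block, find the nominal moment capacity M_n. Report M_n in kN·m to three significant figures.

M_n ≈ 962 kN·m

Assume both tension and compression steel yield.
Net tension couple steel: A_s − A'_s = 4165 mm².
a = (A_s − A'_s) f_y / (0.85 f'_c b) = 1728475/(0.85 × 21.6 × 405) = 232.45 mm.
c = a/β₁ = 232.45/0.85 = 273.47 mm; ε'_s = 0.003(c − d')/c = 0.0023 ≥ f_y/E_s = 0.0021, so compression steel does yield.
M_n = (A_s − A'_s) f_y (d − a/2) + A'_s f_y (d − d') = [1728475 × (590 − 116.225) + 271825 × (590 − 62)] × 10⁻⁶ = 818.91 + 143.52 = 962.43 kN·m.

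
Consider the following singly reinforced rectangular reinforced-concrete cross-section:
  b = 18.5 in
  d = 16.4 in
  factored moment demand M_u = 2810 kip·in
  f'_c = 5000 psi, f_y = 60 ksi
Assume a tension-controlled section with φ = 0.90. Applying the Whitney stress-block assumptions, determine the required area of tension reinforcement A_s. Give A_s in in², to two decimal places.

M_n = M_u/φ = 2810/0.90 = 3122.22 kip·in.
From M_n = 0.85 f'_c a b (d − a/2):
a = d − √(d² − 2M_n/(0.85 f'_c b)) = 16.4 − √(16.4² − 2 × 3122.22/(0.85 × 5 × 18.5)) = 2.633 in.
A_s = 0.85 f'_c a b / f_y = 0.85 × 5 × 2.633 × 18.5 / 60 = 3.450 in².

A_s ≈ 3.45 in²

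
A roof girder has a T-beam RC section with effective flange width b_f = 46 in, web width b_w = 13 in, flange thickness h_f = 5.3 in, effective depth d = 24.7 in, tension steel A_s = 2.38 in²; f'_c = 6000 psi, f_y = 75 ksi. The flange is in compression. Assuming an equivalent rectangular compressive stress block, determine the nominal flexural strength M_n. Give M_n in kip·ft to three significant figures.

M_n ≈ 362 kip·ft

Tension: T = A_s f_y = 2.38 × 75 = 178.5 kips.
Try a within the flange: a = T/(0.85 f'_c b_f) = 178.5/(0.85 × 6 × 46) = 0.761 in.
Since a = 0.761 ≤ h_f = 5.3 in, the stress block lies entirely in the flange; analyse as a rectangular beam of width b_f.
M_n = T(d − a/2) = 178.5 × (24.7 − 0.3805) = 4341.0 kip·in.
M_n = 4341.0/12 = 361.75 kip·ft.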